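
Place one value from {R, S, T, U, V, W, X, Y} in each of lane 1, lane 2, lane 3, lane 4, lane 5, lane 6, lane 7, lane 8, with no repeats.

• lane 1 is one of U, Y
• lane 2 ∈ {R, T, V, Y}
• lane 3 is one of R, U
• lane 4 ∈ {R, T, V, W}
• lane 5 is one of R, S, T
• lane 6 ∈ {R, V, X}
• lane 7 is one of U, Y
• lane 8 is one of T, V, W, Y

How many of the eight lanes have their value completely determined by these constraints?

3

The 8 variables together cover exactly {R, S, T, U, V, W, X, Y} — 8 values for 8 variables — and S appears only in lane 5's list, so lane 5 = S.
Among the 7 still-open variables, X fits only lane 6 (and all 7 values in {R, T, U, V, W, X, Y} must be used), so lane 6 = X.
lane 1 and lane 7 between them cover only {U, Y} — a naked pair. Remove those values from lane 2, lane 3, lane 8.
lane 3's domain is down to {R}, so lane 3 = R. Remove R from lane 2, lane 4.
Determined: lane 3=R, lane 5=S, lane 6=X. The other lanes each still have more than one consistent value. That makes 3.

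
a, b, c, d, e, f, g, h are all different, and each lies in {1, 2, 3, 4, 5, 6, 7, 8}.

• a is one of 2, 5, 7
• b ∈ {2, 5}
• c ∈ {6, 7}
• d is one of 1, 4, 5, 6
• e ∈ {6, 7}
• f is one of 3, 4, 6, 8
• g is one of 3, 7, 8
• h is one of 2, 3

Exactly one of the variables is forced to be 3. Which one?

h

Among the 8 variables, 1 fits only d (and all 8 values in {1, 2, 3, 4, 5, 6, 7, 8} must be used), so d = 1.
The 7 still-open variables draw from only 7 values {2, 3, 4, 5, 6, 7, 8}, so each is used; only f can be 4, hence f = 4.
Among the 6 still-open variables, 8 fits only g (and all 6 values in {2, 3, 5, 6, 7, 8} must be used), so g = 8.
The 5 still-open variables draw from only 5 values {2, 3, 5, 6, 7}, so each is used; only h can be 3, hence h = 3.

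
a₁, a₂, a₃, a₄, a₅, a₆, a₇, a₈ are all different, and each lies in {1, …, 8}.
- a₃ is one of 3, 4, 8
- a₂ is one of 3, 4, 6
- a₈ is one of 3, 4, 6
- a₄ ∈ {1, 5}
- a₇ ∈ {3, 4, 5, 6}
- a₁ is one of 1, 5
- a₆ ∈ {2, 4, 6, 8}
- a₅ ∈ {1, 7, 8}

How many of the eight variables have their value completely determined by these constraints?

The 8 variables draw from only 8 values {1, 2, 3, 4, 5, 6, 7, 8}, so each is used; only a₆ can be 2, hence a₆ = 2.
The 7 still-open variables draw from only 7 values {1, 3, 4, 5, 6, 7, 8}, so each is used; only a₅ can be 7, hence a₅ = 7.
The 6 still-open variables together cover exactly {1, 3, 4, 5, 6, 8} — 6 values for 6 variables — and 8 appears only in a₃'s list, so a₃ = 8.
The 2 variables a₁ and a₄ are confined to {1, 5}, which locks those values in; drop them from a₇.
Determined: a₃=8, a₅=7, a₆=2. The other variables each still have more than one consistent value. That makes 3.

3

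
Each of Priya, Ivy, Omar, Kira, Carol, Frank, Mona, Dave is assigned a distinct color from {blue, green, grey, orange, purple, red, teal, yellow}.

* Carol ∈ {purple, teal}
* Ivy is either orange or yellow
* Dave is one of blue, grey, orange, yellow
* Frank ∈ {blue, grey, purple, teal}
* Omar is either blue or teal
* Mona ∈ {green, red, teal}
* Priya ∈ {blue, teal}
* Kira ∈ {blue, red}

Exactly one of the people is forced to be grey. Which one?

Frank

Among the 8 variables, green fits only Mona (and all 8 values in {blue, green, grey, orange, purple, red, teal, yellow} must be used), so Mona = green.
Among the 7 still-open variables, red fits only Kira (and all 7 values in {blue, grey, orange, purple, red, teal, yellow} must be used), so Kira = red.
The 2 variables Priya and Omar are confined to {blue, teal}, which locks those values in; drop them from Carol, Frank, Dave.
Carol has just one choice, so Carol = purple. Eliminate purple elsewhere: Frank.
So grey goes to Frank.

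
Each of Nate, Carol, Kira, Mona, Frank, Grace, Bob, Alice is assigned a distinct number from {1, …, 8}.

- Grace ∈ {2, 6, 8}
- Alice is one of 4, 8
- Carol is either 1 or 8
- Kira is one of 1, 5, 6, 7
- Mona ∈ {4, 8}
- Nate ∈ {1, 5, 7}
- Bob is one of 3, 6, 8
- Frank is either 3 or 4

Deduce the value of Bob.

6

Among the 8 variables, 2 fits only Grace (and all 8 values in {1, 2, 3, 4, 5, 6, 7, 8} must be used), so Grace = 2.
Mona and Alice between them cover only {4, 8} — a naked pair. Remove those values from Carol, Frank, Bob.
That leaves Carol = 1. Eliminate 1 elsewhere: Nate, Kira.
Frank must be 3 (only option left). Remove 3 from Bob.
So Bob = 6.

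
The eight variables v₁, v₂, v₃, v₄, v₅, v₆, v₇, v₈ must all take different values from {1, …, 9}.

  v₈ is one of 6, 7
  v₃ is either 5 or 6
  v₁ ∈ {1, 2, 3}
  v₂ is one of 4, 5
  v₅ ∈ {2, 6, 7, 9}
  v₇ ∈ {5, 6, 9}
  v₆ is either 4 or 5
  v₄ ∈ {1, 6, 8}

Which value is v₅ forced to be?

v₂ and v₆ share exactly the 2 values {4, 5}; by pigeonhole those values go to them, so strike 4, 5 from v₃, v₇.
v₃ has just one choice, so v₃ = 6. So v₄, v₅, v₇, v₈ can't be 6.
That leaves v₇ = 9. Remove 9 from v₅.
v₈'s domain is down to {7}, so v₈ = 7. Remove 7 from v₅.
So v₅ = 2.

2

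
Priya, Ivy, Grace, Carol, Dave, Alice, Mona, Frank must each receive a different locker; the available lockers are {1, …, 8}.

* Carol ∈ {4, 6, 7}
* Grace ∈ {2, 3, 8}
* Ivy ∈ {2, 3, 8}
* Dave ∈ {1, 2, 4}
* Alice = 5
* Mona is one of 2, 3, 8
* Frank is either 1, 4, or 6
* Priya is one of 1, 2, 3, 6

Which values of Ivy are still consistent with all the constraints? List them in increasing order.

2, 3, 8

Alice's domain is down to {5}, so Alice = 5.
The 7 still-open variables together cover exactly {1, 2, 3, 4, 6, 7, 8} — 7 values for 7 variables — and 7 appears only in Carol's list, so Carol = 7.
The 3 variables Ivy, Grace, Mona are confined to {2, 3, 8}, which locks those values in; drop them from Priya, Dave.
No further eliminations apply; Ivy can still be any of 2, 3, 8.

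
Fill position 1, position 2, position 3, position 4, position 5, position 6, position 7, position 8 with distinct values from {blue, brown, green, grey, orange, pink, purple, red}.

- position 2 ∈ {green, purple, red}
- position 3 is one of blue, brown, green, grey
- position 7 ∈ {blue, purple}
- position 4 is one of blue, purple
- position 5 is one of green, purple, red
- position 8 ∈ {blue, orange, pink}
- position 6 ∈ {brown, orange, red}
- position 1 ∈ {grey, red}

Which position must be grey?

The 8 variables together cover exactly {blue, brown, green, grey, orange, pink, purple, red} — 8 values for 8 variables — and pink appears only in position 8's list, so position 8 = pink.
The 7 still-open variables draw from only 7 values {blue, brown, green, grey, orange, purple, red}, so each is used; only position 6 can be orange, hence position 6 = orange.
The 6 still-open variables together cover exactly {blue, brown, green, grey, purple, red} — 6 values for 6 variables — and brown appears only in position 3's list, so position 3 = brown.
The 5 still-open variables together cover exactly {blue, green, grey, purple, red} — 5 values for 5 variables — and grey appears only in position 1's list, so position 1 = grey.

position 1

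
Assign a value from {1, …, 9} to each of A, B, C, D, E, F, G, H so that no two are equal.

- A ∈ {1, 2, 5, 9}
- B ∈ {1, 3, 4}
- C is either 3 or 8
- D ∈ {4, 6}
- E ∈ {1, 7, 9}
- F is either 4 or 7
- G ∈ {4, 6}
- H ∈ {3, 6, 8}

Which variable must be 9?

E

The 2 variables D and G are confined to {4, 6}, which locks those values in; drop them from B, F, H.
F has just one choice, so F = 7. Remove 7 from E.
C and H between them cover only {3, 8} — a naked pair. Remove those values from B.
B's domain is down to {1}, so B = 1. Remove 1 from A, E.
So 9 goes to E.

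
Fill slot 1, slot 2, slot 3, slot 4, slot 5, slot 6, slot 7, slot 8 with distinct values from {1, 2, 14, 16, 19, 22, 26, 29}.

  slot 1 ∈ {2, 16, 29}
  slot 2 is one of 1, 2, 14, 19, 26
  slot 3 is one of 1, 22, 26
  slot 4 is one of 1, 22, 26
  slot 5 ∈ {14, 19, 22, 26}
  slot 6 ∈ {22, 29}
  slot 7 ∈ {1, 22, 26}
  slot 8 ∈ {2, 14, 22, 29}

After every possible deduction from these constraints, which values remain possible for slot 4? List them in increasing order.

The 8 variables draw from only 8 values {1, 2, 14, 16, 19, 22, 26, 29}, so each is used; only slot 1 can be 16, hence slot 1 = 16.
The 3 variables slot 3, slot 4, slot 7 are confined to {1, 22, 26}, which locks those values in; drop them from slot 2, slot 5, slot 6, slot 8.
slot 6's domain is down to {29}, so slot 6 = 29. Eliminate 29 elsewhere: slot 8.
No further eliminations apply; slot 4 can still be any of 1, 22, 26.

1, 22, 26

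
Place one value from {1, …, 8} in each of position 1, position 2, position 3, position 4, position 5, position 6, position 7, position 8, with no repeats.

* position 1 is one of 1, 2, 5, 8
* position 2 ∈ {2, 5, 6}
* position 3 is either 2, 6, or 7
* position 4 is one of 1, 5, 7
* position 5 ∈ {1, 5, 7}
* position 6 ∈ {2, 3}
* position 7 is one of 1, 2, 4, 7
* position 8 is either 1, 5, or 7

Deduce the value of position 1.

8

Among the 8 variables, 3 fits only position 6 (and all 8 values in {1, 2, 3, 4, 5, 6, 7, 8} must be used), so position 6 = 3.
The 7 still-open variables together cover exactly {1, 2, 4, 5, 6, 7, 8} — 7 values for 7 variables — and 4 appears only in position 7's list, so position 7 = 4.
The 6 still-open variables draw from only 6 values {1, 2, 5, 6, 7, 8}, so each is used; only position 1 can be 8, hence position 1 = 8.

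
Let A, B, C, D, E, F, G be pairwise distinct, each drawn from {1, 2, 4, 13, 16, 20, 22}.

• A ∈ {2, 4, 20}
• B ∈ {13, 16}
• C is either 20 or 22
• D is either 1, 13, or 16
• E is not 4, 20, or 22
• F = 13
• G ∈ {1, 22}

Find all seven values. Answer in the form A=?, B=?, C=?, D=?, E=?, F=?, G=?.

F has just one choice, so F = 13. So B, D, E can't be 13.
B has just one choice, so B = 16. So D, E can't be 16.
D must be 1 (only option left). Eliminate 1 elsewhere: E, G.
E must be 2 (only option left). Strike 2 from A.
G must be 22 (only option left). Eliminate 22 elsewhere: C.
C has just one choice, so C = 20. Remove 20 from A.
A's domain is down to {4}, so A = 4.

A=4, B=16, C=20, D=1, E=2, F=13, G=22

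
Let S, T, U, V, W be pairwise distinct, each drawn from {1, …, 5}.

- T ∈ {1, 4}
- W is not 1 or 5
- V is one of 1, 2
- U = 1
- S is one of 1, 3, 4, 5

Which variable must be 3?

W

U's domain is down to {1}, so U = 1. Strike 1 from S, T, V.
V has just one choice, so V = 2. Remove 2 from W.
T's domain is down to {4}, so T = 4. So S, W can't be 4.
So 3 goes to W.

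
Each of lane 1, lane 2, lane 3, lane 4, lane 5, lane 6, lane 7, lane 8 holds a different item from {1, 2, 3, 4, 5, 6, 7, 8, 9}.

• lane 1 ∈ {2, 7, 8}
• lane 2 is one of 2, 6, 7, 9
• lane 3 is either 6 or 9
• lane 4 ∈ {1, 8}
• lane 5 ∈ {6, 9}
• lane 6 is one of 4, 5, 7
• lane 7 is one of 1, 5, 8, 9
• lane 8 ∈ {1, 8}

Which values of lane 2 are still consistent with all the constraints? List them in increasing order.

Among the 8 variables, 4 fits only lane 6 (and all 8 values in {1, 2, 4, 5, 6, 7, 8, 9} must be used), so lane 6 = 4.
The 7 still-open variables together cover exactly {1, 2, 5, 6, 7, 8, 9} — 7 values for 7 variables — and 5 appears only in lane 7's list, so lane 7 = 5.
The 2 variables lane 3 and lane 5 are confined to {6, 9}, which locks those values in; drop them from lane 2.
lane 4 and lane 8 between them cover only {1, 8} — a naked pair. Remove those values from lane 1.
No further eliminations apply; lane 2 can still be any of 2, 7.

2, 7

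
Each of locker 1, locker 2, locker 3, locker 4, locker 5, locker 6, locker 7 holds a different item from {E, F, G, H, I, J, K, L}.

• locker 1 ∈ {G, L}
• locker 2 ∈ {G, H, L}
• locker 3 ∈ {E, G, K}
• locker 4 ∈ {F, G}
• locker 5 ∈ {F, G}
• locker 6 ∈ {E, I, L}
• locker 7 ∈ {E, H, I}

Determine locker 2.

H

The 7 variables draw from only 7 values {E, F, G, H, I, K, L}, so each is used; only locker 3 can be K, hence locker 3 = K.
locker 4 and locker 5 share exactly the 2 values {F, G}; by pigeonhole those values go to them, so strike F, G from locker 1, locker 2.
locker 1's domain is down to {L}, so locker 1 = L. Eliminate L elsewhere: locker 2, locker 6.
So locker 2 = H.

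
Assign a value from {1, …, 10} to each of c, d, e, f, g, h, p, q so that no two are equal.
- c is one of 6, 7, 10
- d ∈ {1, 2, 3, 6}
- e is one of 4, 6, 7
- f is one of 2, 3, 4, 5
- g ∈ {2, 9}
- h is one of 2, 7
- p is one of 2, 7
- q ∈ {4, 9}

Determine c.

h and p share exactly the 2 values {2, 7}; by pigeonhole those values go to them, so strike 2, 7 from c, d, e, f, g.
That leaves g = 9. So q can't be 9.
q has just one choice, so q = 4. So e, f can't be 4.
e has just one choice, so e = 6. Strike 6 from c, d.
So c = 10.

10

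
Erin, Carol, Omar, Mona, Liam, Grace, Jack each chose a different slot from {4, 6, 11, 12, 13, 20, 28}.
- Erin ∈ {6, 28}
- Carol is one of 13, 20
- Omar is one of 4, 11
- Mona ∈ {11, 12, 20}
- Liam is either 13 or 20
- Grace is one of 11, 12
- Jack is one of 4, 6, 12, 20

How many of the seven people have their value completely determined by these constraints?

3

The 7 variables draw from only 7 values {4, 6, 11, 12, 13, 20, 28}, so each is used; only Erin can be 28, hence Erin = 28.
The 6 still-open variables draw from only 6 values {4, 6, 11, 12, 13, 20}, so each is used; only Jack can be 6, hence Jack = 6.
Among the 5 still-open variables, 4 fits only Omar (and all 5 values in {4, 11, 12, 13, 20} must be used), so Omar = 4.
Carol and Liam share exactly the 2 values {13, 20}; by pigeonhole those values go to them, so strike 13, 20 from Mona.
Determined: Erin=28, Omar=4, Jack=6. The other people each still have more than one consistent value. That makes 3.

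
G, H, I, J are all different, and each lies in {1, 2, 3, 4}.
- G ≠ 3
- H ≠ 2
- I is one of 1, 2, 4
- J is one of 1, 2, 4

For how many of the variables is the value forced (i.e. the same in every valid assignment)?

1

The 4 variables draw from only 4 values {1, 2, 3, 4}, so each is used; only H can be 3, hence H = 3.
Determined: H=3. The other variables each still have more than one consistent value. That makes 1.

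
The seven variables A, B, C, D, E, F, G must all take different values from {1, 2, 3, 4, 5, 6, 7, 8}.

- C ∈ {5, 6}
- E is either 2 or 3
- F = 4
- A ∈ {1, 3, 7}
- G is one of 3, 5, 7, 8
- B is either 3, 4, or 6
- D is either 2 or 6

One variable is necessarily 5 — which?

C

F's domain is down to {4}, so F = 4. Eliminate 4 elsewhere: B.
B, D, E between them cover only {2, 3, 6} — a naked triple. Remove those values from A, C, G.
So 5 goes to C.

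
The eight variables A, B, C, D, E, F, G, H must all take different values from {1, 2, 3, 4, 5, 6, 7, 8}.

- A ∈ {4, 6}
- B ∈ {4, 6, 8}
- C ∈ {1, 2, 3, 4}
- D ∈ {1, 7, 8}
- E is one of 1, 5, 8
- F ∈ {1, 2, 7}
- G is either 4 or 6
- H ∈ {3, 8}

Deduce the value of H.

The 8 variables draw from only 8 values {1, 2, 3, 4, 5, 6, 7, 8}, so each is used; only E can be 5, hence E = 5.
A and G between them cover only {4, 6} — a naked pair. Remove those values from B, C.
B must be 8 (only option left). So D, H can't be 8.
So H = 3.

3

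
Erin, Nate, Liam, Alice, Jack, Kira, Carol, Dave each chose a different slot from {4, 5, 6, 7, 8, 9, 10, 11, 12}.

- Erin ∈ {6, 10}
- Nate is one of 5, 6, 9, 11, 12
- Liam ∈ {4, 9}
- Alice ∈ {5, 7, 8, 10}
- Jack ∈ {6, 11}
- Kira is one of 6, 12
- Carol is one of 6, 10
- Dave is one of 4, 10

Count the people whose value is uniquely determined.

Erin and Carol between them cover only {6, 10} — a naked pair. Remove those values from Nate, Alice, Jack, Kira, Dave.
That leaves Jack = 11. Eliminate 11 elsewhere: Nate.
Kira must be 12 (only option left). Eliminate 12 elsewhere: Nate.
That leaves Dave = 4. Strike 4 from Liam.
Liam must be 9 (only option left). So Nate can't be 9.
Nate has just one choice, so Nate = 5. Remove 5 from Alice.
Determined: Nate=5, Liam=9, Jack=11, Kira=12, Dave=4. The other people each still have more than one consistent value. That makes 5.

5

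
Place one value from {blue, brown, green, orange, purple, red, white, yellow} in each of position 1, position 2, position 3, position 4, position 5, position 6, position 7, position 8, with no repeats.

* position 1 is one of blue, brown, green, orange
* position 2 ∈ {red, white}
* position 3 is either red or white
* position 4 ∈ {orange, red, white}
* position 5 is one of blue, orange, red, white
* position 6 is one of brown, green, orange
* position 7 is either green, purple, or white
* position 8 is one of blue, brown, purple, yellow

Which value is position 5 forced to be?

Among the 8 variables, yellow fits only position 8 (and all 8 values in {blue, brown, green, orange, purple, red, white, yellow} must be used), so position 8 = yellow.
Among the 7 still-open variables, purple fits only position 7 (and all 7 values in {blue, brown, green, orange, purple, red, white} must be used), so position 7 = purple.
The 2 variables position 2 and position 3 are confined to {red, white}, which locks those values in; drop them from position 4, position 5.
position 4's domain is down to {orange}, so position 4 = orange. Remove orange from position 1, position 5, position 6.
So position 5 = blue.

blue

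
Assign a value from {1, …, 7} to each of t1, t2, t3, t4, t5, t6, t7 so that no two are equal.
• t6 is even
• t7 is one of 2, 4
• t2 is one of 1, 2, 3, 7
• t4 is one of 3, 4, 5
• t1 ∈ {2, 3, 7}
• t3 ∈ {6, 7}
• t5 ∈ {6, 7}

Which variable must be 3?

The 7 variables draw from only 7 values {1, 2, 3, 4, 5, 6, 7}, so each is used; only t2 can be 1, hence t2 = 1.
Among the 6 still-open variables, 5 fits only t4 (and all 6 values in {2, 3, 4, 5, 6, 7} must be used), so t4 = 5.
The 5 still-open variables draw from only 5 values {2, 3, 4, 6, 7}, so each is used; only t1 can be 3, hence t1 = 3.

t1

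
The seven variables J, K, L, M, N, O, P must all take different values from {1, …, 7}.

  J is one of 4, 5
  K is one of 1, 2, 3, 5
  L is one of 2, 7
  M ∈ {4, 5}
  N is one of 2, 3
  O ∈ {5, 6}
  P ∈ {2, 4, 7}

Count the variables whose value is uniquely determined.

The 7 variables draw from only 7 values {1, 2, 3, 4, 5, 6, 7}, so each is used; only K can be 1, hence K = 1.
The 6 still-open variables draw from only 6 values {2, 3, 4, 5, 6, 7}, so each is used; only N can be 3, hence N = 3.
Among the 5 still-open variables, 6 fits only O (and all 5 values in {2, 4, 5, 6, 7} must be used), so O = 6.
J and M between them cover only {4, 5} — a naked pair. Remove those values from P.
Determined: K=1, N=3, O=6. The other variables each still have more than one consistent value. That makes 3.

3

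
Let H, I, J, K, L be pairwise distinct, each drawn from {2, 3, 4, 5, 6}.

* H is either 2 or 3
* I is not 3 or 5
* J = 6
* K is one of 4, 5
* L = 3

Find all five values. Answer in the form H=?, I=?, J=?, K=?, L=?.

H=2, I=4, J=6, K=5, L=3

J's domain is down to {6}, so J = 6. Strike 6 from I.
That leaves L = 3. Eliminate 3 elsewhere: H.
H has just one choice, so H = 2. Remove 2 from I.
I's domain is down to {4}, so I = 4. Remove 4 from K.
K's domain is down to {5}, so K = 5.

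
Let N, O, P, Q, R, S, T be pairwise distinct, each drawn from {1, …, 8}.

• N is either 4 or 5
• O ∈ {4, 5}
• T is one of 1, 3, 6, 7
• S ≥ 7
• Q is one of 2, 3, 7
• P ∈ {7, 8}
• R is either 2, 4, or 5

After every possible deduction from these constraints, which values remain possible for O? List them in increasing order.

4, 5

The 2 variables N and O are confined to {4, 5}, which locks those values in; drop them from R.
R must be 2 (only option left). Strike 2 from Q.
The 2 variables P and S are confined to {7, 8}, which locks those values in; drop them from Q, T.
That leaves Q = 3. Strike 3 from T.
No further eliminations apply; O can still be any of 4, 5.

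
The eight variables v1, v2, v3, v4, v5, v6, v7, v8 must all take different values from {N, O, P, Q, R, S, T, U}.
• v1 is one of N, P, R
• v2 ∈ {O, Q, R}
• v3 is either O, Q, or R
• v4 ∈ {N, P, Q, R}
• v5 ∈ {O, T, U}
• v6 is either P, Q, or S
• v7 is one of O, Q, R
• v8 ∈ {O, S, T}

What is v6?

S

The 8 variables draw from only 8 values {N, O, P, Q, R, S, T, U}, so each is used; only v5 can be U, hence v5 = U.
The 7 still-open variables draw from only 7 values {N, O, P, Q, R, S, T}, so each is used; only v8 can be T, hence v8 = T.
Among the 6 still-open variables, S fits only v6 (and all 6 values in {N, O, P, Q, R, S} must be used), so v6 = S.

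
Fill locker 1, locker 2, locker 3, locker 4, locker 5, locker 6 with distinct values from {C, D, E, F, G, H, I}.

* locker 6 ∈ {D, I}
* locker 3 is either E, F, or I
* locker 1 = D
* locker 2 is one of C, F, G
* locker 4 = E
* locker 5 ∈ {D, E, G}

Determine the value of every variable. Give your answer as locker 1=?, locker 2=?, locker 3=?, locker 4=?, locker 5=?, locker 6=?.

locker 1=D, locker 2=C, locker 3=F, locker 4=E, locker 5=G, locker 6=I

locker 1 must be D (only option left). Eliminate D elsewhere: locker 5, locker 6.
locker 4 must be E (only option left). Eliminate E elsewhere: locker 3, locker 5.
That leaves locker 5 = G. So locker 2 can't be G.
locker 6 has just one choice, so locker 6 = I. Eliminate I elsewhere: locker 3.
locker 3 has just one choice, so locker 3 = F. Eliminate F elsewhere: locker 2.
That leaves locker 2 = C.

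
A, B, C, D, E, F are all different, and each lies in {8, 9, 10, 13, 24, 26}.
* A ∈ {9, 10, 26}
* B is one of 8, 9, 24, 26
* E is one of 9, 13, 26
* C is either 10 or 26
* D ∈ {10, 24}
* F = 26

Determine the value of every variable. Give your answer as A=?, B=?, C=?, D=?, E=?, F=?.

F's domain is down to {26}, so F = 26. Eliminate 26 elsewhere: A, B, C, E.
C has just one choice, so C = 10. Remove 10 from A, D.
D must be 24 (only option left). Remove 24 from B.
That leaves A = 9. Strike 9 from B, E.
B has just one choice, so B = 8.
E has just one choice, so E = 13.

A=9, B=8, C=10, D=24, E=13, F=26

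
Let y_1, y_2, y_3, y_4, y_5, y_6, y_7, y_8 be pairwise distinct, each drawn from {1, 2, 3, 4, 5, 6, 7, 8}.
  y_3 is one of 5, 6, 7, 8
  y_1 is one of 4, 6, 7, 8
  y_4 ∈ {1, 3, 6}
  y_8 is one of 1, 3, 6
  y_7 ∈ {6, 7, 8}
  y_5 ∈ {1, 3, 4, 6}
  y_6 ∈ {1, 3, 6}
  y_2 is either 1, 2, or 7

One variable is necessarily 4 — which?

The 8 variables draw from only 8 values {1, 2, 3, 4, 5, 6, 7, 8}, so each is used; only y_2 can be 2, hence y_2 = 2.
Among the 7 still-open variables, 5 fits only y_3 (and all 7 values in {1, 3, 4, 5, 6, 7, 8} must be used), so y_3 = 5.
y_4, y_6, y_8 between them cover only {1, 3, 6} — a naked triple. Remove those values from y_1, y_5, y_7.
So 4 goes to y_5.

y_5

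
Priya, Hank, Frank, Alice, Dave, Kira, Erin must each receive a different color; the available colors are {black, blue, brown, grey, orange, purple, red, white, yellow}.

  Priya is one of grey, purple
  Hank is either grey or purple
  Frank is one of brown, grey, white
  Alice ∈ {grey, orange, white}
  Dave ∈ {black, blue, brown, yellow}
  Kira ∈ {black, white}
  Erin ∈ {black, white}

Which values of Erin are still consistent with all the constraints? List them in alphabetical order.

black, white

Priya and Hank between them cover only {grey, purple} — a naked pair. Remove those values from Frank, Alice.
Kira and Erin between them cover only {black, white} — a naked pair. Remove those values from Frank, Alice, Dave.
Frank must be brown (only option left). Eliminate brown elsewhere: Dave.
Alice must be orange (only option left).
No further eliminations apply; Erin can still be any of black, white.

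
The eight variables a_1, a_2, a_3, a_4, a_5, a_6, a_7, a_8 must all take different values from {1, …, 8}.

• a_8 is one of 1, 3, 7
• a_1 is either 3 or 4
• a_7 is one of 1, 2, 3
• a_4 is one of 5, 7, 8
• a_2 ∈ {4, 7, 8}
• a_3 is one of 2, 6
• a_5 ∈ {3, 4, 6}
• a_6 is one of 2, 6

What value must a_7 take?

1

The 8 variables draw from only 8 values {1, 2, 3, 4, 5, 6, 7, 8}, so each is used; only a_4 can be 5, hence a_4 = 5.
The 7 still-open variables together cover exactly {1, 2, 3, 4, 6, 7, 8} — 7 values for 7 variables — and 8 appears only in a_2's list, so a_2 = 8.
Among the 6 still-open variables, 7 fits only a_8 (and all 6 values in {1, 2, 3, 4, 6, 7} must be used), so a_8 = 7.
The 5 still-open variables together cover exactly {1, 2, 3, 4, 6} — 5 values for 5 variables — and 1 appears only in a_7's list, so a_7 = 1.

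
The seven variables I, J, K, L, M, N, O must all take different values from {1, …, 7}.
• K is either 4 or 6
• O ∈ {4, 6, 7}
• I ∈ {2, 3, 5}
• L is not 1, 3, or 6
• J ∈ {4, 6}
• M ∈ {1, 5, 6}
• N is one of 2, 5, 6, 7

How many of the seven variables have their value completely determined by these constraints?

Among the 7 variables, 1 fits only M (and all 7 values in {1, 2, 3, 4, 5, 6, 7} must be used), so M = 1.
The 6 still-open variables together cover exactly {2, 3, 4, 5, 6, 7} — 6 values for 6 variables — and 3 appears only in I's list, so I = 3.
The 2 variables J and K are confined to {4, 6}, which locks those values in; drop them from L, N, O.
That leaves O = 7. Strike 7 from L, N.
Determined: I=3, M=1, O=7. The other variables each still have more than one consistent value. That makes 3.

3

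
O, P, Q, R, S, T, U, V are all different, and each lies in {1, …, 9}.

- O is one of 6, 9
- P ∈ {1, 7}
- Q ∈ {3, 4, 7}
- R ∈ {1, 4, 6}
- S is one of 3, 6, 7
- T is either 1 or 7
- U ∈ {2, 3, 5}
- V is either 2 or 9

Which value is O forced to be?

9

The 8 variables together cover exactly {1, 2, 3, 4, 5, 6, 7, 9} — 8 values for 8 variables — and 5 appears only in U's list, so U = 5.
The 7 still-open variables draw from only 7 values {1, 2, 3, 4, 6, 7, 9}, so each is used; only V can be 2, hence V = 2.
The 6 still-open variables together cover exactly {1, 3, 4, 6, 7, 9} — 6 values for 6 variables — and 9 appears only in O's list, so O = 9.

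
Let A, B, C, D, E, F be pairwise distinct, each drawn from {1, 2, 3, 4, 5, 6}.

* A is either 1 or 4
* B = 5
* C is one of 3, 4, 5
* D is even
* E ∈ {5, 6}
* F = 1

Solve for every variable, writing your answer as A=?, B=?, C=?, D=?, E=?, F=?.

A=4, B=5, C=3, D=2, E=6, F=1

B's domain is down to {5}, so B = 5. Remove 5 from C, E.
E must be 6 (only option left). Remove 6 from D.
F's domain is down to {1}, so F = 1. Eliminate 1 elsewhere: A.
A's domain is down to {4}, so A = 4. Remove 4 from C, D.
That leaves C = 3.
D must be 2 (only option left).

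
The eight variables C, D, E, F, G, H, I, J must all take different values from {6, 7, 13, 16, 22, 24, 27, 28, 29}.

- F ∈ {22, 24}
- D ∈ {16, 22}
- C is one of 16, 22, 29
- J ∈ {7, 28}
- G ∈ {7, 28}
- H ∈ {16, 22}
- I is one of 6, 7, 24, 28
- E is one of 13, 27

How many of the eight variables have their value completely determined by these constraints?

3

D and H between them cover only {16, 22} — a naked pair. Remove those values from C, F.
That leaves C = 29.
F's domain is down to {24}, so F = 24. Remove 24 from I.
G and J between them cover only {7, 28} — a naked pair. Remove those values from I.
I must be 6 (only option left).
Determined: C=29, F=24, I=6. The other variables each still have more than one consistent value. That makes 3.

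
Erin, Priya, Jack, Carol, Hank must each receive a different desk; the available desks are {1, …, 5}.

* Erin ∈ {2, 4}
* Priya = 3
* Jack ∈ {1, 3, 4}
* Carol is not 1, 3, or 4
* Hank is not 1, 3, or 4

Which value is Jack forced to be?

Priya has just one choice, so Priya = 3. Remove 3 from Jack.
The 4 still-open variables draw from only 4 values {1, 2, 4, 5}, so each is used; only Jack can be 1, hence Jack = 1.

1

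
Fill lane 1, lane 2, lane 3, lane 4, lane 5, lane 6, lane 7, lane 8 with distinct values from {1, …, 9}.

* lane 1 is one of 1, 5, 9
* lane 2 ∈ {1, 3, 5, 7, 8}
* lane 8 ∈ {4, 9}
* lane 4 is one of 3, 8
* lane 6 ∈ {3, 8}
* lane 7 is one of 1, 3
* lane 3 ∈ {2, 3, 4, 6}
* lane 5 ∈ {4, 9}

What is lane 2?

7

lane 4 and lane 6 share exactly the 2 values {3, 8}; by pigeonhole those values go to them, so strike 3, 8 from lane 2, lane 3, lane 7.
lane 7 has just one choice, so lane 7 = 1. Remove 1 from lane 1, lane 2.
The 2 variables lane 5 and lane 8 are confined to {4, 9}, which locks those values in; drop them from lane 1, lane 3.
lane 1 has just one choice, so lane 1 = 5. Eliminate 5 elsewhere: lane 2.
So lane 2 = 7.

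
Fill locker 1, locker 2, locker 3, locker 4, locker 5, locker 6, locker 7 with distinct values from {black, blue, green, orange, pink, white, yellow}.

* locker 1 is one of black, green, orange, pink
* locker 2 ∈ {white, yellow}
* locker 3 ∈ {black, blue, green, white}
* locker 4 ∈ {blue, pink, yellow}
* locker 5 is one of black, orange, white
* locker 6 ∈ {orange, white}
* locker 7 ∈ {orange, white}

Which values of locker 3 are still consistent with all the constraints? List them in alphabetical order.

locker 6 and locker 7 between them cover only {orange, white} — a naked pair. Remove those values from locker 1, locker 2, locker 3, locker 5.
locker 2 has just one choice, so locker 2 = yellow. Strike yellow from locker 4.
locker 5's domain is down to {black}, so locker 5 = black. Remove black from locker 1, locker 3.
No further eliminations apply; locker 3 can still be any of blue, green.

blue, green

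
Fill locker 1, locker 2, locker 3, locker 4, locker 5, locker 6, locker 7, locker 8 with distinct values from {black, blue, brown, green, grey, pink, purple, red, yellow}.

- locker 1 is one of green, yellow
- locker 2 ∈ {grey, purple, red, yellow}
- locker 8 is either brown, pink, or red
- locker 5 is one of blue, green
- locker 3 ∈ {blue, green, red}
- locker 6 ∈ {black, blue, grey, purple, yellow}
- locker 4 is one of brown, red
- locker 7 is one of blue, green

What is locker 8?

pink

locker 5 and locker 7 share exactly the 2 values {blue, green}; by pigeonhole those values go to them, so strike blue, green from locker 1, locker 3, locker 6.
locker 1 must be yellow (only option left). Remove yellow from locker 2, locker 6.
locker 3 has just one choice, so locker 3 = red. Strike red from locker 2, locker 4, locker 8.
locker 4's domain is down to {brown}, so locker 4 = brown. So locker 8 can't be brown.
So locker 8 = pink.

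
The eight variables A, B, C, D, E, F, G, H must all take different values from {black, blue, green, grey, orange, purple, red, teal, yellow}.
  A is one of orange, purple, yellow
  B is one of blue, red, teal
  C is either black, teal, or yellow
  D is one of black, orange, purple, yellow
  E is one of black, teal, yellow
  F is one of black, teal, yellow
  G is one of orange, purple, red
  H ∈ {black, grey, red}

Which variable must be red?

G

The 8 variables together cover exactly {black, blue, grey, orange, purple, red, teal, yellow} — 8 values for 8 variables — and blue appears only in B's list, so B = blue.
The 7 still-open variables draw from only 7 values {black, grey, orange, purple, red, teal, yellow}, so each is used; only H can be grey, hence H = grey.
The 6 still-open variables draw from only 6 values {black, orange, purple, red, teal, yellow}, so each is used; only G can be red, hence G = red.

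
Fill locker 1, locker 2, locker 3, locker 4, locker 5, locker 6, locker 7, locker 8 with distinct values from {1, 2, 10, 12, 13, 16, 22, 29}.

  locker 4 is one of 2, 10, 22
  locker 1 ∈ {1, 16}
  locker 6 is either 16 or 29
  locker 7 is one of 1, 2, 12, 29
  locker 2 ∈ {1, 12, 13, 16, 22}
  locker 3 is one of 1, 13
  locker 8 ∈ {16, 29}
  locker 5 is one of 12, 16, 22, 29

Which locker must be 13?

The 8 variables draw from only 8 values {1, 2, 10, 12, 13, 16, 22, 29}, so each is used; only locker 4 can be 10, hence locker 4 = 10.
Among the 7 still-open variables, 2 fits only locker 7 (and all 7 values in {1, 2, 12, 13, 16, 22, 29} must be used), so locker 7 = 2.
locker 6 and locker 8 between them cover only {16, 29} — a naked pair. Remove those values from locker 1, locker 2, locker 5.
locker 1 has just one choice, so locker 1 = 1. Strike 1 from locker 2, locker 3.
So 13 goes to locker 3.

locker 3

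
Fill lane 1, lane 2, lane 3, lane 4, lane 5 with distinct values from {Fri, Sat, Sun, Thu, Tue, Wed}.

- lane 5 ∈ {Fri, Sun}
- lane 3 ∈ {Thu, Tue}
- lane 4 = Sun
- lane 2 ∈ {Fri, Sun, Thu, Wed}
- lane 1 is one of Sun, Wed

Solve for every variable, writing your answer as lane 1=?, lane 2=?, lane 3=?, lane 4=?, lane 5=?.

lane 4 has just one choice, so lane 4 = Sun. Eliminate Sun elsewhere: lane 1, lane 2, lane 5.
lane 5 has just one choice, so lane 5 = Fri. So lane 2 can't be Fri.
lane 1's domain is down to {Wed}, so lane 1 = Wed. Remove Wed from lane 2.
lane 2's domain is down to {Thu}, so lane 2 = Thu. Eliminate Thu elsewhere: lane 3.
lane 3 must be Tue (only option left).

lane 1=Wed, lane 2=Thu, lane 3=Tue, lane 4=Sun, lane 5=Fri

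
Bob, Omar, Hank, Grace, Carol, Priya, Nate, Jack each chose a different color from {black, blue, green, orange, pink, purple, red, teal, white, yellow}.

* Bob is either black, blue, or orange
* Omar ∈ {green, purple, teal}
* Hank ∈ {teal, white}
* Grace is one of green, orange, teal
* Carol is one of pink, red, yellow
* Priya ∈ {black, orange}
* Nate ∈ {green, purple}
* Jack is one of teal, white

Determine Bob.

Hank and Jack between them cover only {teal, white} — a naked pair. Remove those values from Omar, Grace.
Omar and Nate share exactly the 2 values {green, purple}; by pigeonhole those values go to them, so strike green, purple from Grace.
That leaves Grace = orange. Remove orange from Bob, Priya.
Priya's domain is down to {black}, so Priya = black. Eliminate black elsewhere: Bob.
So Bob = blue.

blue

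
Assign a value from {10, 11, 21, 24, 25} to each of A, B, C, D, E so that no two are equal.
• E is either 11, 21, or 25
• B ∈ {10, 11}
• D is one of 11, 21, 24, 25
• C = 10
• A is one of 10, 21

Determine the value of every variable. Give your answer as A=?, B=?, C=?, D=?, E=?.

C has just one choice, so C = 10. So A, B can't be 10.
A has just one choice, so A = 21. Eliminate 21 elsewhere: D, E.
B's domain is down to {11}, so B = 11. So D, E can't be 11.
E must be 25 (only option left). Strike 25 from D.
D has just one choice, so D = 24.

A=21, B=11, C=10, D=24, E=25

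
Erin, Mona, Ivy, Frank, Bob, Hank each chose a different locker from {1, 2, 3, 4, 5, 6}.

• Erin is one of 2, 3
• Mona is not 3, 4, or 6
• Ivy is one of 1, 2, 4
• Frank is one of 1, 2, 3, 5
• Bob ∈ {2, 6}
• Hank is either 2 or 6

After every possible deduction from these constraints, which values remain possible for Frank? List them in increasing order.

1, 5

Among the 6 variables, 4 fits only Ivy (and all 6 values in {1, 2, 3, 4, 5, 6} must be used), so Ivy = 4.
Bob and Hank share exactly the 2 values {2, 6}; by pigeonhole those values go to them, so strike 2, 6 from Erin, Mona, Frank.
That leaves Erin = 3. So Frank can't be 3.
No further eliminations apply; Frank can still be any of 1, 5.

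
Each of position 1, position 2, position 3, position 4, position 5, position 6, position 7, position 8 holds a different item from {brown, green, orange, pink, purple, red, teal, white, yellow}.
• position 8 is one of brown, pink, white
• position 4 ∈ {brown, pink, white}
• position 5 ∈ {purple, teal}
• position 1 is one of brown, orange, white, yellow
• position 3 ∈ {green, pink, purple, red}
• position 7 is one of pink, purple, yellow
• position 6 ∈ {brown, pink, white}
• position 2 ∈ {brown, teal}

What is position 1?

The 3 variables position 4, position 6, position 8 are confined to {brown, pink, white}, which locks those values in; drop them from position 1, position 2, position 3, position 7.
position 2's domain is down to {teal}, so position 2 = teal. Eliminate teal elsewhere: position 5.
position 5 must be purple (only option left). Strike purple from position 3, position 7.
position 7 must be yellow (only option left). Remove yellow from position 1.
So position 1 = orange.

orange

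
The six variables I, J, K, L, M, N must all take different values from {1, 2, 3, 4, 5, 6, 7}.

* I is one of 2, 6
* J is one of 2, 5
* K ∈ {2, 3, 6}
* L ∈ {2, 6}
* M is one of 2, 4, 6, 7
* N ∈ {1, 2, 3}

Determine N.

1

I and L share exactly the 2 values {2, 6}; by pigeonhole those values go to them, so strike 2, 6 from J, K, M, N.
J must be 5 (only option left).
K's domain is down to {3}, so K = 3. Remove 3 from N.
So N = 1.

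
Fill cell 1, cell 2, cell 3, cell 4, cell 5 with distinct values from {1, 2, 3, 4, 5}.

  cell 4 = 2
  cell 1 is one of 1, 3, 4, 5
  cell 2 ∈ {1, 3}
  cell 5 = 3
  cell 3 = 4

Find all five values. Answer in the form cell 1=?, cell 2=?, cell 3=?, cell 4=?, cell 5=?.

cell 1=5, cell 2=1, cell 3=4, cell 4=2, cell 5=3

cell 3 must be 4 (only option left). Strike 4 from cell 1.
cell 4 must be 2 (only option left).
cell 5's domain is down to {3}, so cell 5 = 3. So cell 1, cell 2 can't be 3.
cell 2's domain is down to {1}, so cell 2 = 1. Eliminate 1 elsewhere: cell 1.
cell 1 has just one choice, so cell 1 = 5.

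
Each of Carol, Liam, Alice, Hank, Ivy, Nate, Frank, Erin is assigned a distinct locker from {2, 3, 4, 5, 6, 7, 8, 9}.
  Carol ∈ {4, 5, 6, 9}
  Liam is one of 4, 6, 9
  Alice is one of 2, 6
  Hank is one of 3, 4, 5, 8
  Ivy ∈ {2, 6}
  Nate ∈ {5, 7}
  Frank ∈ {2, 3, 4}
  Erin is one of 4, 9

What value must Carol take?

5

Among the 8 variables, 7 fits only Nate (and all 8 values in {2, 3, 4, 5, 6, 7, 8, 9} must be used), so Nate = 7.
The 7 still-open variables together cover exactly {2, 3, 4, 5, 6, 8, 9} — 7 values for 7 variables — and 8 appears only in Hank's list, so Hank = 8.
The 6 still-open variables draw from only 6 values {2, 3, 4, 5, 6, 9}, so each is used; only Frank can be 3, hence Frank = 3.
The 5 still-open variables together cover exactly {2, 4, 5, 6, 9} — 5 values for 5 variables — and 5 appears only in Carol's list, so Carol = 5.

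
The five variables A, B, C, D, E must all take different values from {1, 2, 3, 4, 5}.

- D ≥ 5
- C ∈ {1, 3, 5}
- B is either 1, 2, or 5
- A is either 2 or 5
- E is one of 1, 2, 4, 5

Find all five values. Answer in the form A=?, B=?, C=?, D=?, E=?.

D must be 5 (only option left). Remove 5 from A, B, C, E.
A's domain is down to {2}, so A = 2. Remove 2 from B, E.
That leaves B = 1. Eliminate 1 elsewhere: C, E.
That leaves C = 3.
E's domain is down to {4}, so E = 4.

A=2, B=1, C=3, D=5, E=4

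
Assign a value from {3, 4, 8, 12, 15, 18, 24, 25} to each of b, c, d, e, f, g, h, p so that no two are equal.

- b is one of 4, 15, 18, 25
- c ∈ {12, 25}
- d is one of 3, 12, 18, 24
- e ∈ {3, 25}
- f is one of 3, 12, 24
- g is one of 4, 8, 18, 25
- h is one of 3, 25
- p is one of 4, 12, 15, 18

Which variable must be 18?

The 8 variables draw from only 8 values {3, 4, 8, 12, 15, 18, 24, 25}, so each is used; only g can be 8, hence g = 8.
e and h share exactly the 2 values {3, 25}; by pigeonhole those values go to them, so strike 3, 25 from b, c, d, f.
c must be 12 (only option left). So d, f, p can't be 12.
That leaves f = 24. Remove 24 from d.
So 18 goes to d.

d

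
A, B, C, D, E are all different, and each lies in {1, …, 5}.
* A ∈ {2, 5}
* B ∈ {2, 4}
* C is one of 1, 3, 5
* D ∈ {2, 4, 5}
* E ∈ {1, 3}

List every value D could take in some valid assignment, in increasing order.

2, 4, 5

A, B, D between them cover only {2, 4, 5} — a naked triple. Remove those values from C.
No further eliminations apply; D can still be any of 2, 4, 5.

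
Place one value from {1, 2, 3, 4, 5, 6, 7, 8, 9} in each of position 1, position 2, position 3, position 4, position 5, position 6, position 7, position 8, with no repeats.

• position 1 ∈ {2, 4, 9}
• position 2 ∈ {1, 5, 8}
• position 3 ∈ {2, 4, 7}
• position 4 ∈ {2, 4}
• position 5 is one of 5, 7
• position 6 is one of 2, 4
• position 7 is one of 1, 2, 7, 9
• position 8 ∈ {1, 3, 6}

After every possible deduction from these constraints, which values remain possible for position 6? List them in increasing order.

position 4 and position 6 share exactly the 2 values {2, 4}; by pigeonhole those values go to them, so strike 2, 4 from position 1, position 3, position 7.
position 1's domain is down to {9}, so position 1 = 9. Strike 9 from position 7.
position 3 must be 7 (only option left). Eliminate 7 elsewhere: position 5, position 7.
position 5 must be 5 (only option left). Strike 5 from position 2.
position 7 must be 1 (only option left). Strike 1 from position 2, position 8.
That leaves position 2 = 8.
No further eliminations apply; position 6 can still be any of 2, 4.

2, 4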